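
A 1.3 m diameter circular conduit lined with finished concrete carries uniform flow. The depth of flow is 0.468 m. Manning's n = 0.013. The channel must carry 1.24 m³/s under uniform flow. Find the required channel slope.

For a circular section of diameter D = 1.3 m at depth y = 0.468 m, the central angle is θ = 2 arccos(1 − 2y/D) = 2.574 rad. Then A = (D²/8)(θ − sin θ) = 0.4302 m² and P = Dθ/2 = 1.673 m.
Hydraulic radius R = A/P = 0.4302/1.673 = 0.2571 m.
From Manning's equation, S = [nQ / (1 A R^(2/3))]² = [0.013 × 1.24 / (1 × 0.4302 × 0.2571^(2/3))]² = 0.00859.

S = 0.00859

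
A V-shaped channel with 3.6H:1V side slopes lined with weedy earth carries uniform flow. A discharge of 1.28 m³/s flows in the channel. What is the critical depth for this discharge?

At critical depth, Q² T / (g A³) = 1, i.e. A³/T = Q²/g = 1.28²/9.81 = 0.167.
Try y = 0.57 m: A³/T = 0.3899 — over.
Try y = 0.369 m: A³/T = 0.04433 — short.
Try y = 0.481 m: A³/T = 0.1668 — ≈ 0.167.

y_c = 0.481 m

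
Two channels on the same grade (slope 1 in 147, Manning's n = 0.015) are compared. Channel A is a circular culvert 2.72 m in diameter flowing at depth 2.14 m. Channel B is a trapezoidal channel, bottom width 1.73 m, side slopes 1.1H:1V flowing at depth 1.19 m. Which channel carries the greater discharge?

channel A

Channel A: For a circular section of diameter D = 2.72 m at depth y = 2.14 m, the central angle is θ = 2 arccos(1 − 2y/D) = 4.363 rad. Then A = (D²/8)(θ − sin θ) = 4.904 m² and P = Dθ/2 = 5.934 m. Hydraulic radius R = A/P = 4.904/5.934 = 0.8264 m. Q_A = (1/0.015)·4.904·0.8264^(2/3)·√0.006803 = 23.75 m³/s.
Channel B: With bottom width b = 1.73 m and side slope z = 1.1: A = (b + zy)y = (1.73 + 1.1×1.19)×1.19 = 3.616 m²; P = b + 2y√(1+z²) = 1.73 + 2×1.19×1.487 = 5.268 m. Hydraulic radius R = A/P = 3.616/5.268 = 0.6865 m. Q_B = (1/0.015)·3.616·0.6865^(2/3)·√0.006803 = 15.47 m³/s.
Q_A = 23.75 m³/s vs Q_B = 15.47 m³/s, so channel A carries more.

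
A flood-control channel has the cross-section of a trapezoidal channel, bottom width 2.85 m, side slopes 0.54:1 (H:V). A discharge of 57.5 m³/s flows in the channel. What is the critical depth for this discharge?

y_c = 2.87 m

At critical depth, Q² T / (g A³) = 1, i.e. A³/T = Q²/g = 57.5²/9.81 = 337.
Try y = 2.07 m: A³/T = 108.9 — short.
Try y = 2.87 m: A³/T = 338.4 — close enough.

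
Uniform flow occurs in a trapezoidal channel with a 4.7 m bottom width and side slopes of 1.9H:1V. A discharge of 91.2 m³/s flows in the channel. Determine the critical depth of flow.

y_c = 2.44 m

At critical depth, Q² T / (g A³) = 1, i.e. A³/T = Q²/g = 91.2²/9.81 = 847.9.
Trying y = 2.73 m: A³/T = 1305 — too large.
Trying y = 1.77 m: A³/T = 254.4 — too small.
Trying y = 2.44 m: A³/T = 846 — ≈ 847.9.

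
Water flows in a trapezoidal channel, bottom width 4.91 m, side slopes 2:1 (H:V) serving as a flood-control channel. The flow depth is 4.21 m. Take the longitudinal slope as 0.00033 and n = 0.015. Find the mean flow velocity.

V = 2.15 m/s

With bottom width b = 4.91 m and side slope z = 2: A = (b + zy)y = (4.91 + 2×4.21)×4.21 = 56.12 m²; P = b + 2y√(1+z²) = 4.91 + 2×4.21×2.236 = 23.74 m.
Hydraulic radius R = A/P = 56.12/23.74 = 2.364 m.
From Manning's equation, V = (1/n) R^(2/3) S^(1/2) = (1/0.015) × 2.364^(2/3) × 0.00033^(1/2) = 2.15 m/s.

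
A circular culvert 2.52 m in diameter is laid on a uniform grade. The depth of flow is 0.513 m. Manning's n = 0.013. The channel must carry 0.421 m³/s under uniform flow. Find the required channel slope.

S = 0.000271

For a circular section of diameter D = 2.52 m at depth y = 0.513 m, the central angle is θ = 2 arccos(1 − 2y/D) = 1.872 rad. Then A = (D²/8)(θ − sin θ) = 0.7283 m² and P = Dθ/2 = 2.359 m.
Hydraulic radius R = A/P = 0.7283/2.359 = 0.3087 m.
From Manning's equation, S = [nQ / (1 A R^(2/3))]² = [0.013 × 0.421 / (1 × 0.7283 × 0.3087^(2/3))]² = 0.000271.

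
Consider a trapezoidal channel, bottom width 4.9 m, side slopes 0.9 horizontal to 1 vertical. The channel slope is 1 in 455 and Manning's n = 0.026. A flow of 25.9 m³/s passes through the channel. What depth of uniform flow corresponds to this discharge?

Manning's equation rearranged: A R^(2/3) = nQ / (1·√S) = 0.026 × 25.9 / (√0.002198) = 14.36.
Trying y = 2.16 m: A R^(2/3) = 18.32 — high.
Trying y = 1.31 m: A R^(2/3) = 7.67 — low.
Trying y = 1.88 m: A R^(2/3) = 14.34 — close enough.

y_n = 1.88 m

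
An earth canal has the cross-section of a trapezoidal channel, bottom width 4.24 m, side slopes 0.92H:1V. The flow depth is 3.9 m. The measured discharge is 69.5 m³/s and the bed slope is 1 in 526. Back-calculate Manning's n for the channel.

With bottom width b = 4.24 m and side slope z = 0.92: A = (b + zy)y = (4.24 + 0.92×3.9)×3.9 = 30.53 m²; P = b + 2y√(1+z²) = 4.24 + 2×3.9×1.359 = 14.84 m.
Hydraulic radius R = A/P = 30.53/14.84 = 2.057 m.
Rearranging Manning's equation: n = (1/Q) A R^(2/3) S^(1/2) = (1/69.5) × 30.53 × 2.057^(2/3) × √0.001901 = 0.031.

n = 0.031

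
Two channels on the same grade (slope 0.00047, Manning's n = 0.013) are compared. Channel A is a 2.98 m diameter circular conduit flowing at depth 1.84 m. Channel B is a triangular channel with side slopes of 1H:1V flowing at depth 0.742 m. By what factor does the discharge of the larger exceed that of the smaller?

17.8

Channel A: For a circular section of diameter D = 2.98 m at depth y = 1.84 m, the central angle is θ = 2 arccos(1 − 2y/D) = 3.616 rad. Then A = (D²/8)(θ − sin θ) = 4.521 m² and P = Dθ/2 = 5.388 m. Hydraulic radius R = A/P = 4.521/5.388 = 0.8391 m. Q_A = (1/0.013)·4.521·0.8391^(2/3)·√0.00047 = 6.707 m³/s.
Channel B: For a triangular section with side slope z = 1: A = zy² = 1×0.742² = 0.5506 m²; P = 2y√(1+z²) = 2×0.742×1.414 = 2.099 m. Hydraulic radius R = A/P = 0.5506/2.099 = 0.2623 m. Q_B = (1/0.013)·0.5506·0.2623^(2/3)·√0.00047 = 0.3763 m³/s.
The larger discharge is 6.707 m³/s and the smaller is 0.3763 m³/s; the ratio is 17.8.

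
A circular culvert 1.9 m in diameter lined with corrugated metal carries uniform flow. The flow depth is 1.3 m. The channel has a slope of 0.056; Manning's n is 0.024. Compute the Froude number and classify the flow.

supercritical

For a circular section of diameter D = 1.9 m at depth y = 1.3 m, the central angle is θ = 2 arccos(1 − 2y/D) = 3.896 rad. Then A = (D²/8)(θ − sin θ) = 2.067 m² and P = Dθ/2 = 3.701 m.
Hydraulic radius R = A/P = 2.067/3.701 = 0.5585 m.
V = (1/n) R^(2/3) √S = (1/0.024) × 0.5585^(2/3) × √0.056 = 6.687 m/s. Hydraulic depth D_h = A/T = 2.067/1.766 = 1.17 m.
Froude number Fr = V/√(g·D_h) = 6.687/√(9.81×1.17) = 1.97, which is greater than 1, so the flow is supercritical.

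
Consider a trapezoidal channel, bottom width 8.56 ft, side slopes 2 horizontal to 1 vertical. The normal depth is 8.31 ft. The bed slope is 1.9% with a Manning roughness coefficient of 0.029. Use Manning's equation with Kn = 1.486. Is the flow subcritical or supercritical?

With bottom width b = 8.56 ft and side slope z = 2: A = (b + zy)y = (8.56 + 2×8.31)×8.31 = 209.2 ft²; P = b + 2y√(1+z²) = 8.56 + 2×8.31×2.236 = 45.72 ft.
Hydraulic radius R = A/P = 209.2/45.72 = 4.576 ft.
V = (1.486/n) R^(2/3) √S = (1.486/0.029) × 4.576^(2/3) × √0.019 = 19.47 ft/s. Hydraulic depth D_h = A/T = 209.2/41.8 = 5.006 ft.
Froude number Fr = V/√(g·D_h) = 19.47/√(32.2×5.006) = 1.53, which is greater than 1, so the flow is supercritical.

supercritical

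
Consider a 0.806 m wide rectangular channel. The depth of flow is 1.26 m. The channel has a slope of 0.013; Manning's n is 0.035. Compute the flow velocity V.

V = 1.48 m/s

Flow area A = b·y = 0.806 × 1.26 = 1.016 m². Wetted perimeter P = b + 2y = 0.806 + 2×1.26 = 3.326 m.
Hydraulic radius R = A/P = 1.016/3.326 = 0.3053 m.
From Manning's equation, V = (1/n) R^(2/3) S^(1/2) = (1/0.035) × 0.3053^(2/3) × 0.013^(1/2) = 1.48 m/s.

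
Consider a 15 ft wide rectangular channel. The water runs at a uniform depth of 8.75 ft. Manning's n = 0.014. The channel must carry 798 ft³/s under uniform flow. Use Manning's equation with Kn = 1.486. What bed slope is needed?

Flow area A = b·y = 15 × 8.75 = 131.2 ft². Wetted perimeter P = b + 2y = 15 + 2×8.75 = 32.5 ft.
Hydraulic radius R = A/P = 131.2/32.5 = 4.038 ft.
From Manning's equation, S = [nQ / (1.486 A R^(2/3))]² = [0.014 × 798 / (1.486 × 131.2 × 4.038^(2/3))]² = 0.00051.

S = 0.00051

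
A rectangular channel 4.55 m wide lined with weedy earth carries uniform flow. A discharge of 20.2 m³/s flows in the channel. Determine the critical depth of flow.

y_c = 1.26 m

For a rectangular channel, critical depth y_c = (q²/g)^(1/3) where q = Q/b = 20.2/4.55 = 4.44 m²/s.
So y_c = (4.44²/9.81)^(1/3) = 1.26 m.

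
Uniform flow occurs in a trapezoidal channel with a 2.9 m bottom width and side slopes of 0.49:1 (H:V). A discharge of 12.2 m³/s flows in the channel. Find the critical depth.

y_c = 1.14 m

At critical depth, Q² T / (g A³) = 1, i.e. A³/T = Q²/g = 12.2²/9.81 = 15.17.
Trying y = 0.877 m: A³/T = 6.624 — low.
Trying y = 1.33 m: A³/T = 25.08 — high.
Trying y = 1.14 m: A³/T = 15.26 — ≈ 15.17.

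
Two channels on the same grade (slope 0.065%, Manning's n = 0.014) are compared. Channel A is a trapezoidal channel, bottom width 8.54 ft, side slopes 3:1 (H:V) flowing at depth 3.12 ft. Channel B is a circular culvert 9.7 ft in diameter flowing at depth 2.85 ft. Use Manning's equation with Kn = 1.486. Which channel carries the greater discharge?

Channel A: With bottom width b = 8.54 ft and side slope z = 3: A = (b + zy)y = (8.54 + 3×3.12)×3.12 = 55.85 ft²; P = b + 2y√(1+z²) = 8.54 + 2×3.12×3.162 = 28.27 ft. Hydraulic radius R = A/P = 55.85/28.27 = 1.975 ft. Q_A = (1.486/0.014)·55.85·1.975^(2/3)·√0.00065 = 237.9 ft³/s.
Channel B: For a circular section of diameter D = 9.7 ft at depth y = 2.85 ft, the central angle is θ = 2 arccos(1 − 2y/D) = 2.291 rad. Then A = (D²/8)(θ − sin θ) = 18.11 ft² and P = Dθ/2 = 11.11 ft. Hydraulic radius R = A/P = 18.11/11.11 = 1.63 ft. Q_B = (1.486/0.014)·18.11·1.63^(2/3)·√0.00065 = 67.89 ft³/s.
Q_A = 237.9 ft³/s vs Q_B = 67.89 ft³/s, so channel A carries more.

channel A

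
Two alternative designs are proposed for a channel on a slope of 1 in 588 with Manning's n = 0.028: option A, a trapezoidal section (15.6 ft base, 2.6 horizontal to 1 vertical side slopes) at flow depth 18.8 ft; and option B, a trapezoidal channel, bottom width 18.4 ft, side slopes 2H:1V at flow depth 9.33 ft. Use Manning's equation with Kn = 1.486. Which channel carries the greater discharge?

Channel A: With bottom width b = 15.6 ft and side slope z = 2.6: A = (b + zy)y = (15.6 + 2.6×18.8)×18.8 = 1212 ft²; P = b + 2y√(1+z²) = 15.6 + 2×18.8×2.786 = 120.3 ft. Hydraulic radius R = A/P = 1212/120.3 = 10.07 ft. Q_A = (1.486/0.028)·1212·10.07^(2/3)·√0.001701 = 12370 ft³/s.
Channel B: With bottom width b = 18.4 ft and side slope z = 2: A = (b + zy)y = (18.4 + 2×9.33)×9.33 = 345.8 ft²; P = b + 2y√(1+z²) = 18.4 + 2×9.33×2.236 = 60.13 ft. Hydraulic radius R = A/P = 345.8/60.13 = 5.751 ft. Q_B = (1.486/0.028)·345.8·5.751^(2/3)·√0.001701 = 2429 ft³/s.
Q_A = 12370 ft³/s vs Q_B = 2429 ft³/s, so channel A carries more.

channel A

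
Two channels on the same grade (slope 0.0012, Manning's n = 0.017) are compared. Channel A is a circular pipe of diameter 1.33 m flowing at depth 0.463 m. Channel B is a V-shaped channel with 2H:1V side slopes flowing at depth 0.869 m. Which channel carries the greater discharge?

Channel A: For a circular section of diameter D = 1.33 m at depth y = 0.463 m, the central angle is θ = 2 arccos(1 − 2y/D) = 2.524 rad. Then A = (D²/8)(θ − sin θ) = 0.4302 m² and P = Dθ/2 = 1.679 m. Hydraulic radius R = A/P = 0.4302/1.679 = 0.2563 m. Q_A = (1/0.017)·0.4302·0.2563^(2/3)·√0.0012 = 0.3537 m³/s.
Channel B: For a triangular section with side slope z = 2: A = zy² = 2×0.869² = 1.51 m²; P = 2y√(1+z²) = 2×0.869×2.236 = 3.886 m. Hydraulic radius R = A/P = 1.51/3.886 = 0.3886 m. Q_B = (1/0.017)·1.51·0.3886^(2/3)·√0.0012 = 1.639 m³/s.
Q_A = 0.3537 m³/s vs Q_B = 1.639 m³/s, so channel B carries more.

channel B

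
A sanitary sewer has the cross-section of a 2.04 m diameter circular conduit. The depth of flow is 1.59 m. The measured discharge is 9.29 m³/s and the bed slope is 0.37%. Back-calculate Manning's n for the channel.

For a circular section of diameter D = 2.04 m at depth y = 1.59 m, the central angle is θ = 2 arccos(1 − 2y/D) = 4.328 rad. Then A = (D²/8)(θ − sin θ) = 2.733 m² and P = Dθ/2 = 4.414 m.
Hydraulic radius R = A/P = 2.733/4.414 = 0.6192 m.
Rearranging Manning's equation: n = (1/Q) A R^(2/3) S^(1/2) = (1/9.29) × 2.733 × 0.6192^(2/3) × √0.0037 = 0.013.

n = 0.013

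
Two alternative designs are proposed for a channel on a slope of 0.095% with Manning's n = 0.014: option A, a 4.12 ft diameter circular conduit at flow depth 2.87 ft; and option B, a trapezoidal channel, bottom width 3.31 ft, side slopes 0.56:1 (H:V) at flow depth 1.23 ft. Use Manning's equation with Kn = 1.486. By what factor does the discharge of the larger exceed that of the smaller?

Channel A: For a circular section of diameter D = 4.12 ft at depth y = 2.87 ft, the central angle is θ = 2 arccos(1 − 2y/D) = 3.95 rad. Then A = (D²/8)(θ − sin θ) = 9.915 ft² and P = Dθ/2 = 8.137 ft. Hydraulic radius R = A/P = 9.915/8.137 = 1.219 ft. Q_A = (1.486/0.014)·9.915·1.219^(2/3)·√0.00095 = 37.01 ft³/s.
Channel B: With bottom width b = 3.31 ft and side slope z = 0.56: A = (b + zy)y = (3.31 + 0.56×1.23)×1.23 = 4.919 ft²; P = b + 2y√(1+z²) = 3.31 + 2×1.23×1.146 = 6.129 ft. Hydraulic radius R = A/P = 4.919/6.129 = 0.8024 ft. Q_B = (1.486/0.014)·4.919·0.8024^(2/3)·√0.00095 = 13.9 ft³/s.
The larger discharge is 37.01 ft³/s and the smaller is 13.9 ft³/s; the ratio is 2.66.

2.66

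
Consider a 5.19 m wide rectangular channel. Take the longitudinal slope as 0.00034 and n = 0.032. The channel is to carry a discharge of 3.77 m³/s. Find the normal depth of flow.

y_n = 1.36 m

Manning's equation rearranged: A R^(2/3) = nQ / (1·√S) = 0.032 × 3.77 / (√0.00034) = 6.543.
At y = 1.02 m: A R^(2/3) = 4.301 — too small.
At y = 1.64 m: A R^(2/3) = 8.539 — too large.
At y = 1.36 m: A R^(2/3) = 6.542 — ≈ 6.543.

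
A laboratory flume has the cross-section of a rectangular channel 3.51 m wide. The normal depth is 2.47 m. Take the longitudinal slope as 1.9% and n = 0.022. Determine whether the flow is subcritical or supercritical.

supercritical

Flow area A = b·y = 3.51 × 2.47 = 8.67 m². Wetted perimeter P = b + 2y = 3.51 + 2×2.47 = 8.45 m.
Hydraulic radius R = A/P = 8.67/8.45 = 1.026 m.
V = (1/n) R^(2/3) √S = (1/0.022) × 1.026^(2/3) × √0.019 = 6.374 m/s. Hydraulic depth D_h = A/T = 8.67/3.51 = 2.47 m.
Froude number Fr = V/√(g·D_h) = 6.374/√(9.81×2.47) = 1.29, which is greater than 1, so the flow is supercritical.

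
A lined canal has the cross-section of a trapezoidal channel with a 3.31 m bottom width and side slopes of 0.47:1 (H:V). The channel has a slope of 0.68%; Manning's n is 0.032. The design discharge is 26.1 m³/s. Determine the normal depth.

y_n = 2.14 m

Manning's equation rearranged: A R^(2/3) = nQ / (1·√S) = 0.032 × 26.1 / (√0.0068) = 10.13.
At y = 1.6 m: A R^(2/3) = 6.278 — short.
At y = 2.67 m: A R^(2/3) = 14.69 — over.
At y = 2.14 m: A R^(2/3) = 10.13 — matches.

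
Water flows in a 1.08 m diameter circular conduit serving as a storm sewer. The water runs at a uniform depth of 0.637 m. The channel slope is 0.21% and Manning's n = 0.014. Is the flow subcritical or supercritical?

subcritical

For a circular section of diameter D = 1.08 m at depth y = 0.637 m, the central angle is θ = 2 arccos(1 − 2y/D) = 3.503 rad. Then A = (D²/8)(θ − sin θ) = 0.5622 m² and P = Dθ/2 = 1.892 m.
Hydraulic radius R = A/P = 0.5622/1.892 = 0.2972 m.
V = (1/n) R^(2/3) √S = (1/0.014) × 0.2972^(2/3) × √0.0021 = 1.458 m/s. Hydraulic depth D_h = A/T = 0.5622/1.062 = 0.5292 m.
Froude number Fr = V/√(g·D_h) = 1.458/√(9.81×0.5292) = 0.64, which is less than 1, so the flow is subcritical.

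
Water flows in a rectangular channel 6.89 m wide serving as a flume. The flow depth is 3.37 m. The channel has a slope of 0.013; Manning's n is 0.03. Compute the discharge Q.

Flow area A = b·y = 6.89 × 3.37 = 23.22 m². Wetted perimeter P = b + 2y = 6.89 + 2×3.37 = 13.63 m.
Hydraulic radius R = A/P = 23.22/13.63 = 1.704 m.
Manning's equation: Q = (1/n) A R^(2/3) S^(1/2) = (1/0.03) × 23.22 × 1.704^(2/3) × 0.013^(1/2) = 126 m³/s.

Q = 126 m³/s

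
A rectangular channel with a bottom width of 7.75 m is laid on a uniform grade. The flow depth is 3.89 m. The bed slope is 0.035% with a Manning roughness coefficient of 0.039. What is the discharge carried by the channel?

Q = 22.5 m³/s

Flow area A = b·y = 7.75 × 3.89 = 30.15 m². Wetted perimeter P = b + 2y = 7.75 + 2×3.89 = 15.53 m.
Hydraulic radius R = A/P = 30.15/15.53 = 1.941 m.
Manning's equation: Q = (1/n) A R^(2/3) S^(1/2) = (1/0.039) × 30.15 × 1.941^(2/3) × 0.00035^(1/2) = 22.5 m³/s.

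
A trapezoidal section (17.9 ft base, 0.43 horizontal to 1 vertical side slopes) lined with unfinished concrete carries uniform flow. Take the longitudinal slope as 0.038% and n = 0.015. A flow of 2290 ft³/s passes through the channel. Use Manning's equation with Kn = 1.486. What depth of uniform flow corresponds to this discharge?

y_n = 13.8 ft

Manning's equation rearranged: A R^(2/3) = nQ / (1.486·√S) = 0.015 × 2290 / (1.486 × √0.00038) = 1186.
Trying y = 16.5 ft: A R^(2/3) = 1603 — high.
Trying y = 13.8 ft: A R^(2/3) = 1188 — matches.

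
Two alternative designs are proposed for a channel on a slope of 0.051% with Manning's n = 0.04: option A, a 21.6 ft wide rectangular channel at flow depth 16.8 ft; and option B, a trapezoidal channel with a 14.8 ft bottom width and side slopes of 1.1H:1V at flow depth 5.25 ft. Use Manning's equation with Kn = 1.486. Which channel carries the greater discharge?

Channel A: Flow area A = b·y = 21.6 × 16.8 = 362.9 ft². Wetted perimeter P = b + 2y = 21.6 + 2×16.8 = 55.2 ft. Hydraulic radius R = A/P = 362.9/55.2 = 6.574 ft. Q_A = (1.486/0.04)·362.9·6.574^(2/3)·√0.00051 = 1068 ft³/s.
Channel B: With bottom width b = 14.8 ft and side slope z = 1.1: A = (b + zy)y = (14.8 + 1.1×5.25)×5.25 = 108 ft²; P = b + 2y√(1+z²) = 14.8 + 2×5.25×1.487 = 30.41 ft. Hydraulic radius R = A/P = 108/30.41 = 3.552 ft. Q_B = (1.486/0.04)·108·3.552^(2/3)·√0.00051 = 211 ft³/s.
Q_A = 1068 ft³/s vs Q_B = 211 ft³/s, so channel A carries more.

channel A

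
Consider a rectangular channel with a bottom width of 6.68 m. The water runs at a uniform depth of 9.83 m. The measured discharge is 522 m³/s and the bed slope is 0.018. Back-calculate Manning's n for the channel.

Flow area A = b·y = 6.68 × 9.83 = 65.66 m². Wetted perimeter P = b + 2y = 6.68 + 2×9.83 = 26.34 m.
Hydraulic radius R = A/P = 65.66/26.34 = 2.493 m.
Rearranging Manning's equation: n = (1/Q) A R^(2/3) S^(1/2) = (1/522) × 65.66 × 2.493^(2/3) × √0.018 = 0.031.

n = 0.031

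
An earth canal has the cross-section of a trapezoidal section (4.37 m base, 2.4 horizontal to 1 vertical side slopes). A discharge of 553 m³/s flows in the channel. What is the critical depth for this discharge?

y_c = 5.58 m

At critical depth, Q² T / (g A³) = 1, i.e. A³/T = Q²/g = 553²/9.81 = 31170.
Try y = 6.77 m: A³/T = 73770 — over.
Try y = 3.96 m: A³/T = 7094 — short.
Try y = 5.58 m: A³/T = 31250 — close enough.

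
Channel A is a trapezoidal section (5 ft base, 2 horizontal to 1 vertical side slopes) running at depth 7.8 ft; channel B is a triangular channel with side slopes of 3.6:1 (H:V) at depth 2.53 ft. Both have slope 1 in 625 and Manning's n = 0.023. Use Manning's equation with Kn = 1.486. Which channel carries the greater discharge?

channel A

Channel A: With bottom width b = 5 ft and side slope z = 2: A = (b + zy)y = (5 + 2×7.8)×7.8 = 160.7 ft²; P = b + 2y√(1+z²) = 5 + 2×7.8×2.236 = 39.88 ft. Hydraulic radius R = A/P = 160.7/39.88 = 4.029 ft. Q_A = (1.486/0.023)·160.7·4.029^(2/3)·√0.0016 = 1051 ft³/s.
Channel B: For a triangular section with side slope z = 3.6: A = zy² = 3.6×2.53² = 23.04 ft²; P = 2y√(1+z²) = 2×2.53×3.736 = 18.91 ft. Hydraulic radius R = A/P = 23.04/18.91 = 1.219 ft. Q_B = (1.486/0.023)·23.04·1.219^(2/3)·√0.0016 = 67.95 ft³/s.
Q_A = 1051 ft³/s vs Q_B = 67.95 ft³/s, so channel A carries more.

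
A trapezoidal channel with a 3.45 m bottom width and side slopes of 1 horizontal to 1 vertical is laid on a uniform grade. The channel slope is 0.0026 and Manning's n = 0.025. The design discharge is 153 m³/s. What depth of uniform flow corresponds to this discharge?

y_n = 4.98 m

Manning's equation rearranged: A R^(2/3) = nQ / (1·√S) = 0.025 × 153 / (√0.0026) = 75.01.
Try y = 3.87 m: A R^(2/3) = 44.48 — low.
Try y = 5.77 m: A R^(2/3) = 102.9 — high.
Try y = 4.98 m: A R^(2/3) = 75.13 — close enough.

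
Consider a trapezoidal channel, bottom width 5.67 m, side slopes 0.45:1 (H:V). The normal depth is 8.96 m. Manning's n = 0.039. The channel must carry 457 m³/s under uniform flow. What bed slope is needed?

S = 0.00812

With bottom width b = 5.67 m and side slope z = 0.45: A = (b + zy)y = (5.67 + 0.45×8.96)×8.96 = 86.93 m²; P = b + 2y√(1+z²) = 5.67 + 2×8.96×1.097 = 25.32 m.
Hydraulic radius R = A/P = 86.93/25.32 = 3.433 m.
From Manning's equation, S = [nQ / (1 A R^(2/3))]² = [0.039 × 457 / (1 × 86.93 × 3.433^(2/3))]² = 0.00812.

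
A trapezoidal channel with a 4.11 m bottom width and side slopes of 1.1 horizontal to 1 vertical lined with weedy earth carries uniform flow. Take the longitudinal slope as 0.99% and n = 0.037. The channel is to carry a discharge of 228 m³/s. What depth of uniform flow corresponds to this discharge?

y_n = 4.88 m

Manning's equation rearranged: A R^(2/3) = nQ / (1·√S) = 0.037 × 228 / (√0.0099) = 84.78.
At y = 5.33 m: A R^(2/3) = 102.1 — high.
At y = 3.71 m: A R^(2/3) = 48.35 — low.
At y = 4.88 m: A R^(2/3) = 84.84 — matches.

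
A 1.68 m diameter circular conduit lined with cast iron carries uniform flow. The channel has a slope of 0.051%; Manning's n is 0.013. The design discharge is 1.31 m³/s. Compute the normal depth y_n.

Manning's equation rearranged: A R^(2/3) = nQ / (1·√S) = 0.013 × 1.31 / (√0.00051) = 0.7541.
At y = 0.847 m: A R^(2/3) = 0.6304 — short.
At y = 1.04 m: A R^(2/3) = 0.8757 — over.
At y = 0.944 m: A R^(2/3) = 0.7537 — ≈ 0.7541.

y_n = 0.944 m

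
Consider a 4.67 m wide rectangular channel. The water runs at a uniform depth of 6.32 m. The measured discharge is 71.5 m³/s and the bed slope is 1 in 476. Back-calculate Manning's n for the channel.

n = 0.027

Flow area A = b·y = 4.67 × 6.32 = 29.51 m². Wetted perimeter P = b + 2y = 4.67 + 2×6.32 = 17.31 m.
Hydraulic radius R = A/P = 29.51/17.31 = 1.705 m.
Rearranging Manning's equation: n = (1/Q) A R^(2/3) S^(1/2) = (1/71.5) × 29.51 × 1.705^(2/3) × √0.002101 = 0.027.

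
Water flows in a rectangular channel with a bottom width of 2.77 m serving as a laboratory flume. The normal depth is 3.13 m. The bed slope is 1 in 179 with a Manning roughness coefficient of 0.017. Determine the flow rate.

Q = 37.1 m³/s

Flow area A = b·y = 2.77 × 3.13 = 8.67 m². Wetted perimeter P = b + 2y = 2.77 + 2×3.13 = 9.03 m.
Hydraulic radius R = A/P = 8.67/9.03 = 0.9601 m.
Manning's equation: Q = (1/n) A R^(2/3) S^(1/2) = (1/0.017) × 8.67 × 0.9601^(2/3) × 0.005587^(1/2) = 37.1 m³/s.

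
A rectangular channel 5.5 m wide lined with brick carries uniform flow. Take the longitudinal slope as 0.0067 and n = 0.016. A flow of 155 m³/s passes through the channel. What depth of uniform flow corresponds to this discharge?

y_n = 3.98 m

Manning's equation rearranged: A R^(2/3) = nQ / (1·√S) = 0.016 × 155 / (√0.0067) = 30.3.
At y = 3.48 m: A R^(2/3) = 25.48 — too small.
At y = 4.51 m: A R^(2/3) = 35.45 — too large.
At y = 3.98 m: A R^(2/3) = 30.27 — close enough.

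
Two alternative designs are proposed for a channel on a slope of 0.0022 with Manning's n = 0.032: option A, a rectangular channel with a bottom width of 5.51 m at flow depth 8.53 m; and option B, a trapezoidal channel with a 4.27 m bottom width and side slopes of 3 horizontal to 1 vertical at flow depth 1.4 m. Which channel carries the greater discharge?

Channel A: Flow area A = b·y = 5.51 × 8.53 = 47 m². Wetted perimeter P = b + 2y = 5.51 + 2×8.53 = 22.57 m. Hydraulic radius R = A/P = 47/22.57 = 2.082 m. Q_A = (1/0.032)·47·2.082^(2/3)·√0.0022 = 112.3 m³/s.
Channel B: With bottom width b = 4.27 m and side slope z = 3: A = (b + zy)y = (4.27 + 3×1.4)×1.4 = 11.86 m²; P = b + 2y√(1+z²) = 4.27 + 2×1.4×3.162 = 13.12 m. Hydraulic radius R = A/P = 11.86/13.12 = 0.9035 m. Q_B = (1/0.032)·11.86·0.9035^(2/3)·√0.0022 = 16.24 m³/s.
Q_A = 112.3 m³/s vs Q_B = 16.24 m³/s, so channel A carries more.

channel A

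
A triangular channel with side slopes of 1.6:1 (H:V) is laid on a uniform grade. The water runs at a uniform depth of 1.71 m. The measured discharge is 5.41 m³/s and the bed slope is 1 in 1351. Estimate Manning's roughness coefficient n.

For a triangular section with side slope z = 1.6: A = zy² = 1.6×1.71² = 4.679 m²; P = 2y√(1+z²) = 2×1.71×1.887 = 6.453 m.
Hydraulic radius R = A/P = 4.679/6.453 = 0.725 m.
Rearranging Manning's equation: n = (1/Q) A R^(2/3) S^(1/2) = (1/5.41) × 4.679 × 0.725^(2/3) × √0.0007402 = 0.019.

n = 0.019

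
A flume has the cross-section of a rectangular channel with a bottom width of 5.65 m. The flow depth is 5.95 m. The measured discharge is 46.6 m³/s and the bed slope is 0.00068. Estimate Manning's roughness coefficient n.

n = 0.029

Flow area A = b·y = 5.65 × 5.95 = 33.62 m². Wetted perimeter P = b + 2y = 5.65 + 2×5.95 = 17.55 m.
Hydraulic radius R = A/P = 33.62/17.55 = 1.916 m.
Rearranging Manning's equation: n = (1/Q) A R^(2/3) S^(1/2) = (1/46.6) × 33.62 × 1.916^(2/3) × √0.00068 = 0.029.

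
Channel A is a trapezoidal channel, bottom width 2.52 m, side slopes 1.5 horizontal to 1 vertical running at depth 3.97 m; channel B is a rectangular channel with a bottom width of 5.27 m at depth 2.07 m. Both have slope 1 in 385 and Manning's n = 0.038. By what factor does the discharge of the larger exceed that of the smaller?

Channel A: With bottom width b = 2.52 m and side slope z = 1.5: A = (b + zy)y = (2.52 + 1.5×3.97)×3.97 = 33.65 m²; P = b + 2y√(1+z²) = 2.52 + 2×3.97×1.803 = 16.83 m. Hydraulic radius R = A/P = 33.65/16.83 = 1.999 m. Q_A = (1/0.038)·33.65·1.999^(2/3)·√0.002597 = 71.6 m³/s.
Channel B: Flow area A = b·y = 5.27 × 2.07 = 10.91 m². Wetted perimeter P = b + 2y = 5.27 + 2×2.07 = 9.41 m. Hydraulic radius R = A/P = 10.91/9.41 = 1.159 m. Q_B = (1/0.038)·10.91·1.159^(2/3)·√0.002597 = 16.15 m³/s.
The larger discharge is 71.6 m³/s and the smaller is 16.15 m³/s; the ratio is 4.43.

4.43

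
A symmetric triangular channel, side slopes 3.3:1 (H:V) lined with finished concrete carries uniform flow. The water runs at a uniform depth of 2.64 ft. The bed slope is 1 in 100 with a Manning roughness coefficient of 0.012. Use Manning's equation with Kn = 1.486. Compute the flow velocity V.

For a triangular section with side slope z = 3.3: A = zy² = 3.3×2.64² = 23 ft²; P = 2y√(1+z²) = 2×2.64×3.448 = 18.21 ft.
Hydraulic radius R = A/P = 23/18.21 = 1.263 ft.
From Manning's equation, V = (1.486/n) R^(2/3) S^(1/2) = (1.486/0.012) × 1.263^(2/3) × 0.01^(1/2) = 14.5 ft/s.

V = 14.5 ft/s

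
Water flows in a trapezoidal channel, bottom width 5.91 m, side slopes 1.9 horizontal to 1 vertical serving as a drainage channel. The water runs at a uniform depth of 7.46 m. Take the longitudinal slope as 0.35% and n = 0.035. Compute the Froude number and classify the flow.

With bottom width b = 5.91 m and side slope z = 1.9: A = (b + zy)y = (5.91 + 1.9×7.46)×7.46 = 149.8 m²; P = b + 2y√(1+z²) = 5.91 + 2×7.46×2.147 = 37.94 m.
Hydraulic radius R = A/P = 149.8/37.94 = 3.949 m.
V = (1/n) R^(2/3) √S = (1/0.035) × 3.949^(2/3) × √0.0035 = 4.223 m/s. Hydraulic depth D_h = A/T = 149.8/34.26 = 4.373 m.
Froude number Fr = V/√(g·D_h) = 4.223/√(9.81×4.373) = 0.645, which is less than 1, so the flow is subcritical.

subcritical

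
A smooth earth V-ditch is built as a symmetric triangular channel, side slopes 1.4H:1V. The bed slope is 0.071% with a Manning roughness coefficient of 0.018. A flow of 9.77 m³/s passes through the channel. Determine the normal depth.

Manning's equation rearranged: A R^(2/3) = nQ / (1·√S) = 0.018 × 9.77 / (√0.00071) = 6.6.
Trying y = 1.74 m: A R^(2/3) = 3.367 — too small.
Trying y = 2.71 m: A R^(2/3) = 10.97 — too large.
Trying y = 2.24 m: A R^(2/3) = 6.603 — matches.

y_n = 2.24 m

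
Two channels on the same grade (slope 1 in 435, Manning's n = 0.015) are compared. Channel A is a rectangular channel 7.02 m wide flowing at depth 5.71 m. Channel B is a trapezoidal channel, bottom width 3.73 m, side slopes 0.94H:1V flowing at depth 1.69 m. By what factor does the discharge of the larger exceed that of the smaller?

7.14

Channel A: Flow area A = b·y = 7.02 × 5.71 = 40.08 m². Wetted perimeter P = b + 2y = 7.02 + 2×5.71 = 18.44 m. Hydraulic radius R = A/P = 40.08/18.44 = 2.174 m. Q_A = (1/0.015)·40.08·2.174^(2/3)·√0.002299 = 215 m³/s.
Channel B: With bottom width b = 3.73 m and side slope z = 0.94: A = (b + zy)y = (3.73 + 0.94×1.69)×1.69 = 8.988 m²; P = b + 2y√(1+z²) = 3.73 + 2×1.69×1.372 = 8.369 m. Hydraulic radius R = A/P = 8.988/8.369 = 1.074 m. Q_B = (1/0.015)·8.988·1.074^(2/3)·√0.002299 = 30.13 m³/s.
The larger discharge is 215 m³/s and the smaller is 30.13 m³/s; the ratio is 7.14.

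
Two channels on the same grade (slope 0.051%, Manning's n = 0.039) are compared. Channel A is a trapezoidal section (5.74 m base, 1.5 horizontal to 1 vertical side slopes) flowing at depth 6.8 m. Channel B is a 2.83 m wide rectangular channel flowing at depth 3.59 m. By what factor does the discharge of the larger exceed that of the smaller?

Channel A: With bottom width b = 5.74 m and side slope z = 1.5: A = (b + zy)y = (5.74 + 1.5×6.8)×6.8 = 108.4 m²; P = b + 2y√(1+z²) = 5.74 + 2×6.8×1.803 = 30.26 m. Hydraulic radius R = A/P = 108.4/30.26 = 3.582 m. Q_A = (1/0.039)·108.4·3.582^(2/3)·√0.00051 = 146.9 m³/s.
Channel B: Flow area A = b·y = 2.83 × 3.59 = 10.16 m². Wetted perimeter P = b + 2y = 2.83 + 2×3.59 = 10.01 m. Hydraulic radius R = A/P = 10.16/10.01 = 1.015 m. Q_B = (1/0.039)·10.16·1.015^(2/3)·√0.00051 = 5.942 m³/s.
The larger discharge is 146.9 m³/s and the smaller is 5.942 m³/s; the ratio is 24.7.

24.7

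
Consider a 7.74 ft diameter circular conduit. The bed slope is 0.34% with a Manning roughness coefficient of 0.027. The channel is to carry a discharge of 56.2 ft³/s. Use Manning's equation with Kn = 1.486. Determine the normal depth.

y_n = 2.58 ft

Manning's equation rearranged: A R^(2/3) = nQ / (1.486·√S) = 0.027 × 56.2 / (1.486 × √0.0034) = 17.51.
Try y = 2.94 ft: A R^(2/3) = 22.39 — high.
Try y = 2.32 ft: A R^(2/3) = 14.28 — low.
Try y = 2.58 ft: A R^(2/3) = 17.52 — close enough.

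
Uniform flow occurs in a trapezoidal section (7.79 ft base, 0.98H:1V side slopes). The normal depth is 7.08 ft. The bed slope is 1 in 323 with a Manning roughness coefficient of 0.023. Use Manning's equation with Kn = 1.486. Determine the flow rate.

With bottom width b = 7.79 ft and side slope z = 0.98: A = (b + zy)y = (7.79 + 0.98×7.08)×7.08 = 104.3 ft²; P = b + 2y√(1+z²) = 7.79 + 2×7.08×1.4 = 27.62 ft.
Hydraulic radius R = A/P = 104.3/27.62 = 3.776 ft.
Manning's equation: Q = (1.486/n) A R^(2/3) S^(1/2) = (1.486/0.023) × 104.3 × 3.776^(2/3) × 0.003096^(1/2) = 909 ft³/s.

Q = 909 ft³/s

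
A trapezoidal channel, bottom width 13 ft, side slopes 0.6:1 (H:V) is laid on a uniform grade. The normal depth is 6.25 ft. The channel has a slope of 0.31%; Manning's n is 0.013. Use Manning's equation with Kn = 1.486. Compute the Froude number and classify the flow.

supercritical

With bottom width b = 13 ft and side slope z = 0.6: A = (b + zy)y = (13 + 0.6×6.25)×6.25 = 104.7 ft²; P = b + 2y√(1+z²) = 13 + 2×6.25×1.166 = 27.58 ft.
Hydraulic radius R = A/P = 104.7/27.58 = 3.796 ft.
V = (1.486/n) R^(2/3) √S = (1.486/0.013) × 3.796^(2/3) × √0.0031 = 15.49 ft/s. Hydraulic depth D_h = A/T = 104.7/20.5 = 5.107 ft.
Froude number Fr = V/√(g·D_h) = 15.49/√(32.2×5.107) = 1.21, which is greater than 1, so the flow is supercritical.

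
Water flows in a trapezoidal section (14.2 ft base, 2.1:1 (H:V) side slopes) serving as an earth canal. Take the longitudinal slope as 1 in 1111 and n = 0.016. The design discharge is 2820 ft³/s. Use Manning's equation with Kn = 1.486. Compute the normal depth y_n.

Manning's equation rearranged: A R^(2/3) = nQ / (1.486·√S) = 0.016 × 2820 / (1.486 × √0.0009001) = 1012.
Trying y = 8.25 ft: A R^(2/3) = 755.1 — low.
Trying y = 11.7 ft: A R^(2/3) = 1598 — high.
Trying y = 9.48 ft: A R^(2/3) = 1013 — close enough.

y_n = 9.48 ft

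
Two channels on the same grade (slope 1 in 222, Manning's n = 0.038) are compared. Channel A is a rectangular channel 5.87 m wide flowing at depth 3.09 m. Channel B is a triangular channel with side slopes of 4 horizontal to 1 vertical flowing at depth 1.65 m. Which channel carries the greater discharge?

channel A

Channel A: Flow area A = b·y = 5.87 × 3.09 = 18.14 m². Wetted perimeter P = b + 2y = 5.87 + 2×3.09 = 12.05 m. Hydraulic radius R = A/P = 18.14/12.05 = 1.505 m. Q_A = (1/0.038)·18.14·1.505^(2/3)·√0.004505 = 42.08 m³/s.
Channel B: For a triangular section with side slope z = 4: A = zy² = 4×1.65² = 10.89 m²; P = 2y√(1+z²) = 2×1.65×4.123 = 13.61 m. Hydraulic radius R = A/P = 10.89/13.61 = 0.8004 m. Q_B = (1/0.038)·10.89·0.8004^(2/3)·√0.004505 = 16.58 m³/s.
Q_A = 42.08 m³/s vs Q_B = 16.58 m³/s, so channel A carries more.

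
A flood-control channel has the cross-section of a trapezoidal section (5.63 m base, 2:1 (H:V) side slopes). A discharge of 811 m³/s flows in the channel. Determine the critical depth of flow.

At critical depth, Q² T / (g A³) = 1, i.e. A³/T = Q²/g = 811²/9.81 = 67050.
Trying y = 8.47 m: A³/T = 176800 — too large.
Trying y = 4.82 m: A³/T = 16010 — too small.
Trying y = 6.78 m: A³/T = 67250 — ≈ 67050.

y_c = 6.78 m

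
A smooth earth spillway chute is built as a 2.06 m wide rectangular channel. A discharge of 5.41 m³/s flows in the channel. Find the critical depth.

For a rectangular channel, critical depth y_c = (q²/g)^(1/3) where q = Q/b = 5.41/2.06 = 2.626 m²/s.
So y_c = (2.626²/9.81)^(1/3) = 0.889 m.

y_c = 0.889 m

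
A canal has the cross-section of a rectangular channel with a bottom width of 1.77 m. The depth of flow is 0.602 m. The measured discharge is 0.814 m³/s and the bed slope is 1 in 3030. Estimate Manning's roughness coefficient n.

n = 0.012

Flow area A = b·y = 1.77 × 0.602 = 1.066 m². Wetted perimeter P = b + 2y = 1.77 + 2×0.602 = 2.974 m.
Hydraulic radius R = A/P = 1.066/2.974 = 0.3583 m.
Rearranging Manning's equation: n = (1/Q) A R^(2/3) S^(1/2) = (1/0.814) × 1.066 × 0.3583^(2/3) × √0.00033 = 0.012.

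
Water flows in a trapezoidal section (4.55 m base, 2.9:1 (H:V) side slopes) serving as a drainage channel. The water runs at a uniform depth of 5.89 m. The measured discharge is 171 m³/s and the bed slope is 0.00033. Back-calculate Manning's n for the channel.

n = 0.029

With bottom width b = 4.55 m and side slope z = 2.9: A = (b + zy)y = (4.55 + 2.9×5.89)×5.89 = 127.4 m²; P = b + 2y√(1+z²) = 4.55 + 2×5.89×3.068 = 40.69 m.
Hydraulic radius R = A/P = 127.4/40.69 = 3.131 m.
Rearranging Manning's equation: n = (1/Q) A R^(2/3) S^(1/2) = (1/171) × 127.4 × 3.131^(2/3) × √0.00033 = 0.029.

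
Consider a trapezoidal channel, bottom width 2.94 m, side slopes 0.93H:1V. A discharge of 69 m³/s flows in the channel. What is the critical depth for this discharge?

y_c = 2.84 m

At critical depth, Q² T / (g A³) = 1, i.e. A³/T = Q²/g = 69²/9.81 = 485.3.
At y = 3.39 m: A³/T = 953 — too large.
At y = 2.84 m: A³/T = 484.3 — close enough.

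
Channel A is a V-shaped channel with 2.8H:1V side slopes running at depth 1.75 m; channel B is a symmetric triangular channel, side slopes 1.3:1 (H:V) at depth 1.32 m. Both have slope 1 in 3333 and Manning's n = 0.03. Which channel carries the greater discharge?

Channel A: For a triangular section with side slope z = 2.8: A = zy² = 2.8×1.75² = 8.575 m²; P = 2y√(1+z²) = 2×1.75×2.973 = 10.41 m. Hydraulic radius R = A/P = 8.575/10.41 = 0.824 m. Q_A = (1/0.03)·8.575·0.824^(2/3)·√0.0003 = 4.352 m³/s.
Channel B: For a triangular section with side slope z = 1.3: A = zy² = 1.3×1.32² = 2.265 m²; P = 2y√(1+z²) = 2×1.32×1.64 = 4.33 m. Hydraulic radius R = A/P = 2.265/4.33 = 0.5231 m. Q_B = (1/0.03)·2.265·0.5231^(2/3)·√0.0003 = 0.8491 m³/s.
Q_A = 4.352 m³/s vs Q_B = 0.8491 m³/s, so channel A carries more.

channel A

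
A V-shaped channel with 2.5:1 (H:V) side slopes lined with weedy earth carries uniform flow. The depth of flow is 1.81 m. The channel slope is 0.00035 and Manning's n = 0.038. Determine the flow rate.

For a triangular section with side slope z = 2.5: A = zy² = 2.5×1.81² = 8.19 m²; P = 2y√(1+z²) = 2×1.81×2.693 = 9.747 m.
Hydraulic radius R = A/P = 8.19/9.747 = 0.8403 m.
Manning's equation: Q = (1/n) A R^(2/3) S^(1/2) = (1/0.038) × 8.19 × 0.8403^(2/3) × 0.00035^(1/2) = 3.59 m³/s.

Q = 3.59 m³/s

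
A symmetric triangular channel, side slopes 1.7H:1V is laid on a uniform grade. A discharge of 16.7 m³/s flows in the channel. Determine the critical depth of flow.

At critical depth, Q² T / (g A³) = 1, i.e. A³/T = Q²/g = 16.7²/9.81 = 28.43.
Trying y = 2.09 m: A³/T = 57.62 — over.
Trying y = 1.5 m: A³/T = 10.97 — short.
Trying y = 1.81 m: A³/T = 28.07 — matches.

y_c = 1.81 m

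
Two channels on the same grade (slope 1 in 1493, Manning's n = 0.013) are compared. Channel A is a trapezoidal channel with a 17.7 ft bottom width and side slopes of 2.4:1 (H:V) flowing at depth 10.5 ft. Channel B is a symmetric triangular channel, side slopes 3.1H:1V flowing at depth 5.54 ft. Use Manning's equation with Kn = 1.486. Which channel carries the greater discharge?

channel A

Channel A: With bottom width b = 17.7 ft and side slope z = 2.4: A = (b + zy)y = (17.7 + 2.4×10.5)×10.5 = 450.4 ft²; P = b + 2y√(1+z²) = 17.7 + 2×10.5×2.6 = 72.3 ft. Hydraulic radius R = A/P = 450.4/72.3 = 6.23 ft. Q_A = (1.486/0.013)·450.4·6.23^(2/3)·√0.0006698 = 4512 ft³/s.
Channel B: For a triangular section with side slope z = 3.1: A = zy² = 3.1×5.54² = 95.14 ft²; P = 2y√(1+z²) = 2×5.54×3.257 = 36.09 ft. Hydraulic radius R = A/P = 95.14/36.09 = 2.636 ft. Q_B = (1.486/0.013)·95.14·2.636^(2/3)·√0.0006698 = 537.1 ft³/s.
Q_A = 4512 ft³/s vs Q_B = 537.1 ft³/s, so channel A carries more.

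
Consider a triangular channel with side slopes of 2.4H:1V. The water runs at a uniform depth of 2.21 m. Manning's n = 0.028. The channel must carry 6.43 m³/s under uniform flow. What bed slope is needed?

S = 0.00023

For a triangular section with side slope z = 2.4: A = zy² = 2.4×2.21² = 11.72 m²; P = 2y√(1+z²) = 2×2.21×2.6 = 11.49 m.
Hydraulic radius R = A/P = 11.72/11.49 = 1.02 m.
From Manning's equation, S = [nQ / (1 A R^(2/3))]² = [0.028 × 6.43 / (1 × 11.72 × 1.02^(2/3))]² = 0.00023.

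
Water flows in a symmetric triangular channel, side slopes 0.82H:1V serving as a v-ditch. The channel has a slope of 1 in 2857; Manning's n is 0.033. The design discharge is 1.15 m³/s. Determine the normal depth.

y_n = 1.87 m

Manning's equation rearranged: A R^(2/3) = nQ / (1·√S) = 0.033 × 1.15 / (√0.00035) = 2.028.
At y = 2.18 m: A R^(2/3) = 3.046 — over.
At y = 1.56 m: A R^(2/3) = 1.248 — short.
At y = 1.87 m: A R^(2/3) = 2.024 — close enough.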